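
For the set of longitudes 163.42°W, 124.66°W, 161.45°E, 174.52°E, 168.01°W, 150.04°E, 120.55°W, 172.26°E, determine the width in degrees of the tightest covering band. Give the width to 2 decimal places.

Sort the longitudes: -168.01°, -163.42°, -124.66°, -120.55°, +150.04°, +161.45°, +172.26°, +174.52°.
Eastward gaps between consecutive values (wrapping around): 4.59°, 38.76°, 4.11°, 270.59°, 11.41°, 10.81°, 2.26°, 17.47°.
Largest gap = 270.59° ⇒ minimal covering band is its complement: 360° − 270.59° = 89.41°.
Band runs from +150.04° eastward to -120.55°, crossing the antimeridian.

89.41°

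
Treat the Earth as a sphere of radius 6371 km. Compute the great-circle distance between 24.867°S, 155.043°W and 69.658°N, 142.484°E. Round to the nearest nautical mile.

6268 nmi

Δλ = 142.484 − -155.043 = 297.527°; wrapped into (−180°, 180°]: -62.473°.
Δφ = 69.658 − -24.867 = 94.525°.
a = sin²(Δφ/2) + cos φ₁ · cos φ₂ · sin²(Δλ/2) = 0.624262.
c = 2·atan2(√a, √(1−a)) = 1.82195 rad → d = 6371·c ≈ 11607.65 km ≈ 6267.63 nmi.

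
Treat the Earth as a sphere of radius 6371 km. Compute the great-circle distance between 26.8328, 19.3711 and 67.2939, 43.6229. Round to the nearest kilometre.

4790 km

Δλ = 43.6229 − 19.3711 = 24.2518°.
Δφ = 67.2939 − 26.8328 = 40.4611°.
a = sin²(Δφ/2) + cos φ₁ · cos φ₂ · sin²(Δλ/2) = 0.134775.
c = 2·atan2(√a, √(1−a)) = 0.75182 rad → d = 6371·c ≈ 4789.82 km.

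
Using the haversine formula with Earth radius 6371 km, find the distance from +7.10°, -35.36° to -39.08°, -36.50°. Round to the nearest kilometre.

5136 km

Δλ = -36.50 − -35.36 = -1.14°.
Δφ = -39.08 − 7.10 = -46.18°.
a = sin²(Δφ/2) + cos φ₁ · cos φ₂ · sin²(Δλ/2) = 0.153879.
c = 2·atan2(√a, √(1−a)) = 0.80620 rad → d = 6371·c ≈ 5136.33 km.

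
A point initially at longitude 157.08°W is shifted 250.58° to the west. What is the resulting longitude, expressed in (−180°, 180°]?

Start at -157.08°; shift −250.58° → -407.66°.
-407.66° lies outside (−180°, 180°]; add 360° → -47.66°.

47.66°W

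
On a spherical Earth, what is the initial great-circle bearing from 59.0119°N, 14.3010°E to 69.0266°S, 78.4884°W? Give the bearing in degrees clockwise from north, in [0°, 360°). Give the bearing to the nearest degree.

Δλ = -78.4884 − 14.3010 = -92.7894°.
θ = atan2( sin Δλ · cos φ₂ , cos φ₁ · sin φ₂ − sin φ₁ · cos φ₂ · cos Δλ )
  = atan2(-0.35751, -0.46582) = -142.494° → normalised to [0°, 360°): 217.506°.

218°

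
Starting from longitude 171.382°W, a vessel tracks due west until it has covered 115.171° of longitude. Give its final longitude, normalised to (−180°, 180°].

73.447°E

Start at -171.382°; shift −115.171° → -286.553°.
-286.553° lies outside (−180°, 180°]; add 360° → +73.447°.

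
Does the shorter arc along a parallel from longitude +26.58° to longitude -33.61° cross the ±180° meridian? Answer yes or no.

Signed shortest Δλ = ((-33.61 − 26.58 + 180) mod 360) − 180 = -60.19°.
Going west by 60.19° from +26.58° reaches -33.61° without touching 180°.

No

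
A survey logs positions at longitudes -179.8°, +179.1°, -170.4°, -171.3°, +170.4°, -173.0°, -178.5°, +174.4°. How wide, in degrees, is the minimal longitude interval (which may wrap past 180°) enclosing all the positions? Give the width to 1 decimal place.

Sort the longitudes: -179.8°, -178.5°, -173.0°, -171.3°, -170.4°, +170.4°, +174.4°, +179.1°.
Eastward gaps between consecutive values (wrapping around): 1.3°, 5.5°, 1.7°, 0.9°, 340.8°, 4.0°, 4.7°, 1.1°.
Largest gap = 340.8° ⇒ minimal covering band is its complement: 360° − 340.8° = 19.2°.
Band runs from +170.4° eastward to -170.4°, crossing the antimeridian.

19.2°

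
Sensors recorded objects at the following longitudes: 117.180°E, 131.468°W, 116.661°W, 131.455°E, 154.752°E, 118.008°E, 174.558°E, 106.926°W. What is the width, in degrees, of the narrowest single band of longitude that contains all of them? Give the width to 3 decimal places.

Sort the longitudes: -131.468°, -116.661°, -106.926°, +117.180°, +118.008°, +131.455°, +154.752°, +174.558°.
Eastward gaps between consecutive values (wrapping around): 14.807°, 9.735°, 224.106°, 0.828°, 13.447°, 23.297°, 19.806°, 53.974°.
Largest gap = 224.106° ⇒ minimal covering band is its complement: 360° − 224.106° = 135.894°.
Band runs from +117.180° eastward to -106.926°, crossing the antimeridian.

135.894°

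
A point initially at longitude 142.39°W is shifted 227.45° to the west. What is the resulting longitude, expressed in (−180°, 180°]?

9.84°W

Start at -142.39°; shift −227.45° → -369.84°.
-369.84° lies outside (−180°, 180°]; add 360° → -9.84°.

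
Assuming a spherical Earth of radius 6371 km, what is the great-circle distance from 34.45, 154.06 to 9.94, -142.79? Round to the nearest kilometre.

Δλ = -142.79 − 154.06 = -296.85°; wrapped into (−180°, 180°]: 63.15°.
Δφ = 9.94 − 34.45 = -24.51°.
a = sin²(Δφ/2) + cos φ₁ · cos φ₂ · sin²(Δλ/2) = 0.267749.
c = 2·atan2(√a, √(1−a)) = 1.08773 rad → d = 6371·c ≈ 6929.90 km.

6930 km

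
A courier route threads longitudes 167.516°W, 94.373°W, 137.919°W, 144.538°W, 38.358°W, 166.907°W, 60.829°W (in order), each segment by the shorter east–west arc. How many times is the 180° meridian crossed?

0

Leg 1: -167.516° → -94.373°, shortest Δλ = 73.143° (east) — does not cross 180°.
Leg 2: -94.373° → -137.919°, shortest Δλ = -43.546° (west) — does not cross 180°.
Leg 3: -137.919° → -144.538°, shortest Δλ = -6.619° (west) — does not cross 180°.
Leg 4: -144.538° → -38.358°, shortest Δλ = 106.18° (east) — does not cross 180°.
Leg 5: -38.358° → -166.907°, shortest Δλ = -128.549° (west) — does not cross 180°.
Leg 6: -166.907° → -60.829°, shortest Δλ = 106.078° (east) — does not cross 180°.
Total crossings: 0.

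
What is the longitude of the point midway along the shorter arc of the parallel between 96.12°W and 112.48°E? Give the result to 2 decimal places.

171.82°W

Signed shortest Δλ from -96.12° to +112.48° is -151.40°.
Midpoint longitude = -96.12° + (-151.40°)/2 = -96.12° − 75.70° = -171.82°.
(The naïve average (-96.12 + +112.48)/2 = 8.18° is on the wrong side of the globe.)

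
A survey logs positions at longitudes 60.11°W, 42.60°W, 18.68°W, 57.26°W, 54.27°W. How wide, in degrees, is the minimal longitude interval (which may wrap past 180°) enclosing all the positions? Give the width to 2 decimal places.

41.43°

Sort the longitudes: -60.11°, -57.26°, -54.27°, -42.60°, -18.68°.
Eastward gaps between consecutive values (wrapping around): 2.85°, 2.99°, 11.67°, 23.92°, 318.57°.
Largest gap = 318.57° ⇒ minimal covering band is its complement: 360° − 318.57° = 41.43°.
Band runs from -60.11° eastward to -18.68°.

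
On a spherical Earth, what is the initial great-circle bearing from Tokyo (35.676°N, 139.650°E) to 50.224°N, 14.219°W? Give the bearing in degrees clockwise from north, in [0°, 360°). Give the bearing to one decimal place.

343.6°

Δλ = -14.219 − 139.650 = -153.869°.
θ = atan2( sin Δλ · cos φ₂ , cos φ₁ · sin φ₂ − sin φ₁ · cos φ₂ · cos Δλ )
  = atan2(-0.28178, 0.95930) = -16.369° → normalised to [0°, 360°): 343.631°.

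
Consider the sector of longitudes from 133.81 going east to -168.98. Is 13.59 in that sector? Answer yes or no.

No

Band width going east from +133.81° to -168.98°: ((-168.98 − 133.81) mod 360) = 57.21°.
Offset of +13.59° east of the west edge: ((13.59 − 133.81) mod 360) = 239.78°.
239.78° > 57.21° ⇒ outside.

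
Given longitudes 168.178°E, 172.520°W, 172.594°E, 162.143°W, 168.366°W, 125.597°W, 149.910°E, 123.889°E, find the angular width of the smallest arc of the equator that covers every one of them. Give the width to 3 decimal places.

Sort the longitudes: -172.520°, -168.366°, -162.143°, -125.597°, +123.889°, +149.910°, +168.178°, +172.594°.
Eastward gaps between consecutive values (wrapping around): 4.154°, 6.223°, 36.546°, 249.486°, 26.021°, 18.268°, 4.416°, 14.886°.
Largest gap = 249.486° ⇒ minimal covering band is its complement: 360° − 249.486° = 110.514°.
Band runs from +123.889° eastward to -125.597°, crossing the antimeridian.

110.514°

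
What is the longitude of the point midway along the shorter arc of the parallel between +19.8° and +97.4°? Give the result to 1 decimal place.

Signed shortest Δλ from +19.8° to +97.4° is +77.6°.
Midpoint longitude = +19.8° + (+77.6°)/2 = +19.8° + 38.8° = +58.6°.

+58.6°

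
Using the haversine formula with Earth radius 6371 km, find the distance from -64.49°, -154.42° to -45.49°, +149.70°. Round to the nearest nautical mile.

2138 nmi

Δλ = 149.70 − -154.42 = 304.12°; wrapped into (−180°, 180°]: -55.88°.
Δφ = -45.49 − -64.49 = 19.00°.
a = sin²(Δφ/2) + cos φ₁ · cos φ₂ · sin²(Δλ/2) = 0.093522.
c = 2·atan2(√a, √(1−a)) = 0.62158 rad → d = 6371·c ≈ 3960.11 km ≈ 2138.29 nmi.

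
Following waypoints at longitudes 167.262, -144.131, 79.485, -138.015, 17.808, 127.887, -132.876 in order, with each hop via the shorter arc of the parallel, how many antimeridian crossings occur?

4

Leg 1: +167.262° → -144.131°, shortest Δλ = 48.607° (east) — crosses 180°.
Leg 2: -144.131° → +79.485°, shortest Δλ = -136.384° (west) — crosses 180°.
Leg 3: +79.485° → -138.015°, shortest Δλ = 142.5° (east) — crosses 180°.
Leg 4: -138.015° → +17.808°, shortest Δλ = 155.823° (east) — does not cross 180°.
Leg 5: +17.808° → +127.887°, shortest Δλ = 110.079° (east) — does not cross 180°.
Leg 6: +127.887° → -132.876°, shortest Δλ = 99.237° (east) — crosses 180°.
Total crossings: 4.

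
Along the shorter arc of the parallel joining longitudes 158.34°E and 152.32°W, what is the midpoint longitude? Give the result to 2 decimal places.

176.99°W

Signed shortest Δλ from +158.34° to -152.32° is +49.34°.
Midpoint longitude = +158.34° + (+49.34°)/2 = +158.34° + 24.67° = +183.01°.
Normalise into (−180°, 180°]: -176.99°.
(The naïve average (+158.34 + -152.32)/2 = 3.01° is on the wrong side of the globe.)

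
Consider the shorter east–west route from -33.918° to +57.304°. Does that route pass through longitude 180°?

Signed shortest Δλ = ((57.304 − -33.918 + 180) mod 360) − 180 = 91.222°.
Going east by 91.222° from -33.918° reaches +57.304° without touching 180°.

No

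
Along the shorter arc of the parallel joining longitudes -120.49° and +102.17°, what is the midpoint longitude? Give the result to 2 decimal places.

Signed shortest Δλ from -120.49° to +102.17° is -137.34°.
Midpoint longitude = -120.49° + (-137.34°)/2 = -120.49° − 68.67° = -189.16°.
Normalise into (−180°, 180°]: +170.84°.
(The naïve average (-120.49 + +102.17)/2 = -9.16° is on the wrong side of the globe.)

+170.84°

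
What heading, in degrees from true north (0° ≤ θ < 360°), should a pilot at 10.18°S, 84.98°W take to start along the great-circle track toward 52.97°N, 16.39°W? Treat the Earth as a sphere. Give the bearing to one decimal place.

34.2°

Δλ = -16.39 − -84.98 = 68.59°.
θ = atan2( sin Δλ · cos φ₂ , cos φ₁ · sin φ₂ − sin φ₁ · cos φ₂ · cos Δλ )
  = atan2(0.56067, 0.82461) = 34.213° → normalised to [0°, 360°): 34.213°.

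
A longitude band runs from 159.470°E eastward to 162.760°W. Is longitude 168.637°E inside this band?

Band width going east from +159.470° to -162.760°: ((-162.760 − 159.470) mod 360) = 37.770°.
Offset of +168.637° east of the west edge: ((168.637 − 159.470) mod 360) = 9.167°.
9.167° ≤ 37.770° ⇒ inside.

Yes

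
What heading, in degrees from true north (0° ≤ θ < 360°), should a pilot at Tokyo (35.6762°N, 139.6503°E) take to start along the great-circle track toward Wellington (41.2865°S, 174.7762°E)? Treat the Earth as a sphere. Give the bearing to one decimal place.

Δλ = 174.7762 − 139.6503 = 35.1259°.
θ = atan2( sin Δλ · cos φ₂ , cos φ₁ · sin φ₂ − sin φ₁ · cos φ₂ · cos Δλ )
  = atan2(0.43235, -0.89442) = 154.202° → normalised to [0°, 360°): 154.202°.

154.2°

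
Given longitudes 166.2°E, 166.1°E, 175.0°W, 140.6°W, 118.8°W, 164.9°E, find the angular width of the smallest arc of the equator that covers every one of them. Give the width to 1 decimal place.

Sort the longitudes: -175.0°, -140.6°, -118.8°, +164.9°, +166.1°, +166.2°.
Eastward gaps between consecutive values (wrapping around): 34.4°, 21.8°, 283.7°, 1.2°, 0.1°, 18.8°.
Largest gap = 283.7° ⇒ minimal covering band is its complement: 360° − 283.7° = 76.3°.
Band runs from +164.9° eastward to -118.8°, crossing the antimeridian.

76.3°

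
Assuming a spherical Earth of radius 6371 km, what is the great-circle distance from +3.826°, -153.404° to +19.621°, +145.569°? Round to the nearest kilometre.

Δλ = 145.569 − -153.404 = 298.973°; wrapped into (−180°, 180°]: -61.027°.
Δφ = 19.621 − 3.826 = 15.795°.
a = sin²(Δφ/2) + cos φ₁ · cos φ₂ · sin²(Δλ/2) = 0.261170.
c = 2·atan2(√a, √(1−a)) = 1.07281 rad → d = 6371·c ≈ 6834.85 km.

6835 km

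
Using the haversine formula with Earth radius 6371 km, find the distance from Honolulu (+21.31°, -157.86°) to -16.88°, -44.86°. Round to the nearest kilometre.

13009 km

Δλ = -44.86 − -157.86 = 113.00°.
Δφ = -16.88 − 21.31 = -38.19°.
a = sin²(Δφ/2) + cos φ₁ · cos φ₂ · sin²(Δλ/2) = 0.726928.
c = 2·atan2(√a, √(1−a)) = 2.04188 rad → d = 6371·c ≈ 13008.85 km.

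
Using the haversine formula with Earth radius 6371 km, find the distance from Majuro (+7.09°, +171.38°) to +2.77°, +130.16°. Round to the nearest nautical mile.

Δλ = 130.16 − 171.38 = -41.22°.
Δφ = 2.77 − 7.09 = -4.32°.
a = sin²(Δφ/2) + cos φ₁ · cos φ₂ · sin²(Δλ/2) = 0.124237.
c = 2·atan2(√a, √(1−a)) = 0.72042 rad → d = 6371·c ≈ 4589.82 km ≈ 2478.31 nmi.

2478 nmi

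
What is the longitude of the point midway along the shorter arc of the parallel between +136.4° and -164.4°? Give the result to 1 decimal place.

Signed shortest Δλ from +136.4° to -164.4° is +59.2°.
Midpoint longitude = +136.4° + (+59.2°)/2 = +136.4° + 29.6° = +166.0°.
(The naïve average (+136.4 + -164.4)/2 = -14.0° is on the wrong side of the globe.)

+166.0°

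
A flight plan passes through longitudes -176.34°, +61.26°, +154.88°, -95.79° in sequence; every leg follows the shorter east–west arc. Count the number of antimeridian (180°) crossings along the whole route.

Leg 1: -176.34° → +61.26°, shortest Δλ = -122.4° (west) — crosses 180°.
Leg 2: +61.26° → +154.88°, shortest Δλ = 93.62° (east) — does not cross 180°.
Leg 3: +154.88° → -95.79°, shortest Δλ = 109.33° (east) — crosses 180°.
Total crossings: 2.

2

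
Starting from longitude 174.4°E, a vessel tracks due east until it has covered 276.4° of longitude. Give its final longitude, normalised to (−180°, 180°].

90.8°E

Start at +174.4°; shift +276.4° → +450.8°.
+450.8° lies outside (−180°, 180°]; subtract 360° → +90.8°.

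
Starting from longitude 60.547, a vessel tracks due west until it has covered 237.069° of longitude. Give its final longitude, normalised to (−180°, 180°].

Start at +60.547°; shift −237.069° → -176.522°.
-176.522° already lies in (−180°, 180°].

-176.522°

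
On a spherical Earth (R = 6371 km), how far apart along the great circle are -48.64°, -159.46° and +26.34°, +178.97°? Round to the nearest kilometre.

Δλ = 178.97 − -159.46 = 338.43°; wrapped into (−180°, 180°]: -21.57°.
Δφ = 26.34 − -48.64 = 74.98°.
a = sin²(Δφ/2) + cos φ₁ · cos φ₂ · sin²(Δλ/2) = 0.391157.
c = 2·atan2(√a, √(1−a)) = 1.35135 rad → d = 6371·c ≈ 8609.48 km.

8609 km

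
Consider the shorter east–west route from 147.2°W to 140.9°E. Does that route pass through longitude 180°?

Naïve |140.9 − -147.2| = 288.1° > 180°, so the shorter arc goes the other way round — across 180°.
Signed shortest Δλ = ((140.9 − -147.2 + 180) mod 360) − 180 = -71.9°.
Going west by 71.9° from -147.2° passes through 180° before reaching +140.9°.

Yes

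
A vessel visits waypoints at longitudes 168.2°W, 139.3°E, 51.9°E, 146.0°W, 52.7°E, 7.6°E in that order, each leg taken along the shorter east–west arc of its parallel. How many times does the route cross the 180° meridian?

3

Leg 1: -168.2° → +139.3°, shortest Δλ = -52.5° (west) — crosses 180°.
Leg 2: +139.3° → +51.9°, shortest Δλ = -87.4° (west) — does not cross 180°.
Leg 3: +51.9° → -146.0°, shortest Δλ = 162.1° (east) — crosses 180°.
Leg 4: -146.0° → +52.7°, shortest Δλ = -161.3° (west) — crosses 180°.
Leg 5: +52.7° → +7.6°, shortest Δλ = -45.1° (west) — does not cross 180°.
Total crossings: 3.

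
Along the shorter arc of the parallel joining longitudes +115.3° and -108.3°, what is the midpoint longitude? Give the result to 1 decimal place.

Signed shortest Δλ from +115.3° to -108.3° is +136.4°.
Midpoint longitude = +115.3° + (+136.4°)/2 = +115.3° + 68.2° = +183.5°.
Normalise into (−180°, 180°]: -176.5°.
(The naïve average (+115.3 + -108.3)/2 = 3.5° is on the wrong side of the globe.)

-176.5°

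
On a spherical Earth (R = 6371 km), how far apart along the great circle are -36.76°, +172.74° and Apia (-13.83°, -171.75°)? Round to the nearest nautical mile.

1609 nmi

Δλ = -171.75 − 172.74 = -344.49°; wrapped into (−180°, 180°]: 15.51°.
Δφ = -13.83 − -36.76 = 22.93°.
a = sin²(Δφ/2) + cos φ₁ · cos φ₂ · sin²(Δλ/2) = 0.053674.
c = 2·atan2(√a, √(1−a)) = 0.46760 rad → d = 6371·c ≈ 2979.08 km ≈ 1608.58 nmi.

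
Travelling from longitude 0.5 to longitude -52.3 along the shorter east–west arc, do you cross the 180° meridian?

No

Signed shortest Δλ = ((-52.3 − 0.5 + 180) mod 360) − 180 = -52.8°.
Going west by 52.8° from +0.5° reaches -52.3° without touching 180°.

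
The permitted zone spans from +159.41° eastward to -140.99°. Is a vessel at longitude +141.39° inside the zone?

Band width going east from +159.41° to -140.99°: ((-140.99 − 159.41) mod 360) = 59.60°.
Offset of +141.39° east of the west edge: ((141.39 − 159.41) mod 360) = 341.98°.
341.98° > 59.60° ⇒ outside.

No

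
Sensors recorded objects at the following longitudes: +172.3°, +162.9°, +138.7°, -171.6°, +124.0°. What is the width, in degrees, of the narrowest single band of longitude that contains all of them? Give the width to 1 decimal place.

64.4°

Sort the longitudes: -171.6°, +124.0°, +138.7°, +162.9°, +172.3°.
Eastward gaps between consecutive values (wrapping around): 295.6°, 14.7°, 24.2°, 9.4°, 16.1°.
Largest gap = 295.6° ⇒ minimal covering band is its complement: 360° − 295.6° = 64.4°.
Band runs from +124.0° eastward to -171.6°, crossing the antimeridian.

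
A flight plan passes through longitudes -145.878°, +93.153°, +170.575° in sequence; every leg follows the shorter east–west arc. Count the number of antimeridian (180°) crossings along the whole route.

Leg 1: -145.878° → +93.153°, shortest Δλ = -120.969° (west) — crosses 180°.
Leg 2: +93.153° → +170.575°, shortest Δλ = 77.422° (east) — does not cross 180°.
Total crossings: 1.

1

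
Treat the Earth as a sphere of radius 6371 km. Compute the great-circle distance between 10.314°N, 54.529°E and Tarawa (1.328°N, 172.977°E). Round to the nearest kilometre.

Δλ = 172.977 − 54.529 = 118.448°.
Δφ = 1.328 − 10.314 = -8.986°.
a = sin²(Δφ/2) + cos φ₁ · cos φ₂ · sin²(Δλ/2) = 0.732194.
c = 2·atan2(√a, √(1−a)) = 2.05374 rad → d = 6371·c ≈ 13084.38 km.

13084 km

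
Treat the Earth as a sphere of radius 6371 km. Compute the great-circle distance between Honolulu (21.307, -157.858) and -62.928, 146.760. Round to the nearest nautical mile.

Δλ = 146.760 − -157.858 = 304.618°; wrapped into (−180°, 180°]: -55.382°.
Δφ = -62.928 − 21.307 = -84.235°.
a = sin²(Δφ/2) + cos φ₁ · cos φ₂ · sin²(Δλ/2) = 0.541338.
c = 2·atan2(√a, √(1−a)) = 1.65357 rad → d = 6371·c ≈ 10534.88 km ≈ 5688.38 nmi.

5688 nmi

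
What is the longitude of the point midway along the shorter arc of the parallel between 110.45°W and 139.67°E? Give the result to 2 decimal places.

Signed shortest Δλ from -110.45° to +139.67° is -109.88°.
Midpoint longitude = -110.45° + (-109.88°)/2 = -110.45° − 54.94° = -165.39°.
(The naïve average (-110.45 + +139.67)/2 = 14.61° is on the wrong side of the globe.)

165.39°W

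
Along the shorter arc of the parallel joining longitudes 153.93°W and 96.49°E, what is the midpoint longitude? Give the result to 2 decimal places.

Signed shortest Δλ from -153.93° to +96.49° is -109.58°.
Midpoint longitude = -153.93° + (-109.58°)/2 = -153.93° − 54.79° = -208.72°.
Normalise into (−180°, 180°]: +151.28°.
(The naïve average (-153.93 + +96.49)/2 = -28.72° is on the wrong side of the globe.)

151.28°E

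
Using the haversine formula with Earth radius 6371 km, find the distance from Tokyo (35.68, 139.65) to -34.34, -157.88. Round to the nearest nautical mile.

5469 nmi

Δλ = -157.88 − 139.65 = -297.53°; wrapped into (−180°, 180°]: 62.47°.
Δφ = -34.34 − 35.68 = -70.02°.
a = sin²(Δφ/2) + cos φ₁ · cos φ₂ · sin²(Δλ/2) = 0.509503.
c = 2·atan2(√a, √(1−a)) = 1.58980 rad → d = 6371·c ≈ 10128.64 km ≈ 5469.03 nmi.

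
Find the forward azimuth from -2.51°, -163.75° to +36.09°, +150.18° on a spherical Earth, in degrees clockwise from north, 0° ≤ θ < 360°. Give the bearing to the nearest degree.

Δλ = 150.18 − -163.75 = 313.93°; wrapped into (−180°, 180°]: -46.07°.
θ = atan2( sin Δλ · cos φ₂ , cos φ₁ · sin φ₂ − sin φ₁ · cos φ₂ · cos Δλ )
  = atan2(-0.58198, 0.61304) = -43.511° → normalised to [0°, 360°): 316.489°.

316°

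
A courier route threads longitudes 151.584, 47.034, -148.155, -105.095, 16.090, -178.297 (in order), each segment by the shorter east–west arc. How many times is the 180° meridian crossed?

Leg 1: +151.584° → +47.034°, shortest Δλ = -104.55° (west) — does not cross 180°.
Leg 2: +47.034° → -148.155°, shortest Δλ = 164.811° (east) — crosses 180°.
Leg 3: -148.155° → -105.095°, shortest Δλ = 43.06° (east) — does not cross 180°.
Leg 4: -105.095° → +16.090°, shortest Δλ = 121.185° (east) — does not cross 180°.
Leg 5: +16.090° → -178.297°, shortest Δλ = 165.613° (east) — crosses 180°.
Total crossings: 2.

2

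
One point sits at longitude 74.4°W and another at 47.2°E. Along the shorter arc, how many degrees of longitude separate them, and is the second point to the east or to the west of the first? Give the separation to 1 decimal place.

Raw difference: 47.2 − -74.4 = 121.6°.
Normalise into (−180°, 180°]: 121.6° stays 121.6°.
Positive ⇒ the second point lies to the east; separation 121.6°.

121.6° east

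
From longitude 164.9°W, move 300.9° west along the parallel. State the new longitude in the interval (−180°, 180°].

Start at -164.9°; shift −300.9° → -465.8°.
-465.8° lies outside (−180°, 180°]; add 360° → -105.8°.

105.8°W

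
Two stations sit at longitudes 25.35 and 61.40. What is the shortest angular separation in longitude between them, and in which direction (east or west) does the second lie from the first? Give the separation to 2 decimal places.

Raw difference: 61.40 − 25.35 = 36.05°.
Normalise into (−180°, 180°]: 36.05° stays 36.05°.
Positive ⇒ the second point lies to the east; separation 36.05°.

36.05° east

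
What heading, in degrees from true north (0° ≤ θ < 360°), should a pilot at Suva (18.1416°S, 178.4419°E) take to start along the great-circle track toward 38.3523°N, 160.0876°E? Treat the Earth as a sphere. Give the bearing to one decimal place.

Δλ = 160.0876 − 178.4419 = -18.3543°.
θ = atan2( sin Δλ · cos φ₂ , cos φ₁ · sin φ₂ − sin φ₁ · cos φ₂ · cos Δλ )
  = atan2(-0.24694, 0.82141) = -16.733° → normalised to [0°, 360°): 343.267°.

343.3°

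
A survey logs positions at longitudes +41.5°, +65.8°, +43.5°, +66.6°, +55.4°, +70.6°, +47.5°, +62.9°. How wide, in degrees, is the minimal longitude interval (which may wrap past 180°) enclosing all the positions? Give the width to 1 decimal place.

29.1°

Sort the longitudes: +41.5°, +43.5°, +47.5°, +55.4°, +62.9°, +65.8°, +66.6°, +70.6°.
Eastward gaps between consecutive values (wrapping around): 2.0°, 4.0°, 7.9°, 7.5°, 2.9°, 0.8°, 4.0°, 330.9°.
Largest gap = 330.9° ⇒ minimal covering band is its complement: 360° − 330.9° = 29.1°.
Band runs from +41.5° eastward to +70.6°.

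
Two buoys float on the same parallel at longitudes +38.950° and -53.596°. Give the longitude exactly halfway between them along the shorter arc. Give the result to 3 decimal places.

-7.323°

Signed shortest Δλ from +38.950° to -53.596° is -92.546°.
Midpoint longitude = +38.950° + (-92.546°)/2 = +38.950° − 46.273° = -7.323°.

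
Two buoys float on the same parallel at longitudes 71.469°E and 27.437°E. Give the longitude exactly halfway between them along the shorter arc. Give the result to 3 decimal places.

Signed shortest Δλ from +71.469° to +27.437° is -44.032°.
Midpoint longitude = +71.469° + (-44.032°)/2 = +71.469° − 22.016° = +49.453°.

49.453°E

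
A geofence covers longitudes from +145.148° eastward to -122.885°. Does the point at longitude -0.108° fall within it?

No

Band width going east from +145.148° to -122.885°: ((-122.885 − 145.148) mod 360) = 91.967°.
Offset of -0.108° east of the west edge: ((-0.108 − 145.148) mod 360) = 214.744°.
214.744° > 91.967° ⇒ outside.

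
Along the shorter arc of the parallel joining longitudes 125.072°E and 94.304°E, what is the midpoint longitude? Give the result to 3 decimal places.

109.688°E

Signed shortest Δλ from +125.072° to +94.304° is -30.768°.
Midpoint longitude = +125.072° + (-30.768°)/2 = +125.072° − 15.384° = +109.688°.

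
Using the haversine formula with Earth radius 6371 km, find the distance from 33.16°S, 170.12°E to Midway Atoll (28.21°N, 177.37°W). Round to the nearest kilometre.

6950 km

Δλ = -177.37 − 170.12 = -347.49°; wrapped into (−180°, 180°]: 12.51°.
Δφ = 28.21 − -33.16 = 61.37°.
a = sin²(Δφ/2) + cos φ₁ · cos φ₂ · sin²(Δλ/2) = 0.269182.
c = 2·atan2(√a, √(1−a)) = 1.09096 rad → d = 6371·c ≈ 6950.49 km.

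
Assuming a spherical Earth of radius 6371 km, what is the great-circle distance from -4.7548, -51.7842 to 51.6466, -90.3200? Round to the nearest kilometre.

Δλ = -90.3200 − -51.7842 = -38.5358°.
Δφ = 51.6466 − -4.7548 = 56.4014°.
a = sin²(Δφ/2) + cos φ₁ · cos φ₂ · sin²(Δλ/2) = 0.290650.
c = 2·atan2(√a, √(1−a)) = 1.13878 rad → d = 6371·c ≈ 7255.18 km.

7255 km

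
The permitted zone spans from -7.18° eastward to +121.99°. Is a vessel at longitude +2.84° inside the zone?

Band width going east from -7.18° to +121.99°: ((121.99 − -7.18) mod 360) = 129.17°.
Offset of +2.84° east of the west edge: ((2.84 − -7.18) mod 360) = 10.02°.
10.02° ≤ 129.17° ⇒ inside.

Yes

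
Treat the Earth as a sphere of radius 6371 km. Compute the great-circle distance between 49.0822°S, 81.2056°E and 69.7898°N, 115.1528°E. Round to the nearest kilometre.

13502 km

Δλ = 115.1528 − 81.2056 = 33.9472°.
Δφ = 69.7898 − -49.0822 = 118.8720°.
a = sin²(Δφ/2) + cos φ₁ · cos φ₂ · sin²(Δλ/2) = 0.760711.
c = 2·atan2(√a, √(1−a)) = 2.11931 rad → d = 6371·c ≈ 13502.14 km.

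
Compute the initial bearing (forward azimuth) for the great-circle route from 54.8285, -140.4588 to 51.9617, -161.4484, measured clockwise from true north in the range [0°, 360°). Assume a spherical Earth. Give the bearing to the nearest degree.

266°

Δλ = -161.4484 − -140.4588 = -20.9896°.
θ = atan2( sin Δλ · cos φ₂ , cos φ₁ · sin φ₂ − sin φ₁ · cos φ₂ · cos Δλ )
  = atan2(-0.22072, -0.01659) = -94.299° → normalised to [0°, 360°): 265.701°.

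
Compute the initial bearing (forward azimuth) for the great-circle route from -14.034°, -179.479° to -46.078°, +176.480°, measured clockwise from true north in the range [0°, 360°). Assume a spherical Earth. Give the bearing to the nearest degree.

Δλ = 176.480 − -179.479 = 355.959°; wrapped into (−180°, 180°]: -4.041°.
θ = atan2( sin Δλ · cos φ₂ , cos φ₁ · sin φ₂ − sin φ₁ · cos φ₂ · cos Δλ )
  = atan2(-0.04888, -0.53099) = -174.740° → normalised to [0°, 360°): 185.260°.

185°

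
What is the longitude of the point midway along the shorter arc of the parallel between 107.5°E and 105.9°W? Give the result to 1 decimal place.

179.2°W

Signed shortest Δλ from +107.5° to -105.9° is +146.6°.
Midpoint longitude = +107.5° + (+146.6°)/2 = +107.5° + 73.3° = +180.8°.
Normalise into (−180°, 180°]: -179.2°.
(The naïve average (+107.5 + -105.9)/2 = 0.8° is on the wrong side of the globe.)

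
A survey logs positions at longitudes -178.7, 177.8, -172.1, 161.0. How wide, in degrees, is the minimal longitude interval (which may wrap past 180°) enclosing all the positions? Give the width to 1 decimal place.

Sort the longitudes: -178.7°, -172.1°, +161.0°, +177.8°.
Eastward gaps between consecutive values (wrapping around): 6.6°, 333.1°, 16.8°, 3.5°.
Largest gap = 333.1° ⇒ minimal covering band is its complement: 360° − 333.1° = 26.9°.
Band runs from +161.0° eastward to -172.1°, crossing the antimeridian.

26.9°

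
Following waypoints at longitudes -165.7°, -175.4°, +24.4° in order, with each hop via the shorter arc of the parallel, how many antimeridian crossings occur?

Leg 1: -165.7° → -175.4°, shortest Δλ = -9.7° (west) — does not cross 180°.
Leg 2: -175.4° → +24.4°, shortest Δλ = -160.2° (west) — crosses 180°.
Total crossings: 1.

1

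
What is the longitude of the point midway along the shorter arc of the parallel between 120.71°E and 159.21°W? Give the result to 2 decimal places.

Signed shortest Δλ from +120.71° to -159.21° is +80.08°.
Midpoint longitude = +120.71° + (+80.08°)/2 = +120.71° + 40.04° = +160.75°.
(The naïve average (+120.71 + -159.21)/2 = -19.25° is on the wrong side of the globe.)

160.75°E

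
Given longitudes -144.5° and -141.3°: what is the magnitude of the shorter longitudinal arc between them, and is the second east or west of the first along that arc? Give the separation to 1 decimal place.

3.2° east

Raw difference: -141.3 − -144.5 = 3.2°.
Normalise into (−180°, 180°]: 3.2° stays 3.2°.
Positive ⇒ the second point lies to the east; separation 3.2°.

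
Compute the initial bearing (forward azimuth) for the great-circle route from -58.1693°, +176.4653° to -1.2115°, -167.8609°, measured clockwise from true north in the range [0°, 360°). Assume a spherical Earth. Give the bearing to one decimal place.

Δλ = -167.8609 − 176.4653 = -344.3262°; wrapped into (−180°, 180°]: 15.6738°.
θ = atan2( sin Δλ · cos φ₂ , cos φ₁ · sin φ₂ − sin φ₁ · cos φ₂ · cos Δλ )
  = atan2(0.27010, 0.80668) = 18.512° → normalised to [0°, 360°): 18.512°.

18.5°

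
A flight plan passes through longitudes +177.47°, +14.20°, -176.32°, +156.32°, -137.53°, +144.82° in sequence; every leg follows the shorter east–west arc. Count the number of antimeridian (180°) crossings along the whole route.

4

Leg 1: +177.47° → +14.20°, shortest Δλ = -163.27° (west) — does not cross 180°.
Leg 2: +14.20° → -176.32°, shortest Δλ = 169.48° (east) — crosses 180°.
Leg 3: -176.32° → +156.32°, shortest Δλ = -27.36° (west) — crosses 180°.
Leg 4: +156.32° → -137.53°, shortest Δλ = 66.15° (east) — crosses 180°.
Leg 5: -137.53° → +144.82°, shortest Δλ = -77.65° (west) — crosses 180°.
Total crossings: 4.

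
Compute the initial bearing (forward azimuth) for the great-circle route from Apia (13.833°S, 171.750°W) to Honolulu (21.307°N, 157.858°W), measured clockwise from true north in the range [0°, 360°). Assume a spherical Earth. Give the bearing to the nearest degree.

Δλ = -157.858 − -171.750 = 13.892°.
θ = atan2( sin Δλ · cos φ₂ , cos φ₁ · sin φ₂ − sin φ₁ · cos φ₂ · cos Δλ )
  = atan2(0.22368, 0.56906) = 21.458° → normalised to [0°, 360°): 21.458°.

21°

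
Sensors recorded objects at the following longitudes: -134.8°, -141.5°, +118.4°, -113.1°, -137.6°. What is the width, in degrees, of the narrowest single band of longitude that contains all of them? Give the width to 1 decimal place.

Sort the longitudes: -141.5°, -137.6°, -134.8°, -113.1°, +118.4°.
Eastward gaps between consecutive values (wrapping around): 3.9°, 2.8°, 21.7°, 231.5°, 100.1°.
Largest gap = 231.5° ⇒ minimal covering band is its complement: 360° − 231.5° = 128.5°.
Band runs from +118.4° eastward to -113.1°, crossing the antimeridian.

128.5°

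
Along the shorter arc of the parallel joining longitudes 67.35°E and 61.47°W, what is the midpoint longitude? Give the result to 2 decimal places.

Signed shortest Δλ from +67.35° to -61.47° is -128.82°.
Midpoint longitude = +67.35° + (-128.82°)/2 = +67.35° − 64.41° = +2.94°.

2.94°E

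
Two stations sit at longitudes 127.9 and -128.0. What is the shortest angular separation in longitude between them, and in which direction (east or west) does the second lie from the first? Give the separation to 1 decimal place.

Raw difference: -128.0 − 127.9 = -255.9°.
Normalise into (−180°, 180°]: -255.9° + 360° = 104.1°.
Positive ⇒ the second point lies to the east; separation 104.1°.

104.1° east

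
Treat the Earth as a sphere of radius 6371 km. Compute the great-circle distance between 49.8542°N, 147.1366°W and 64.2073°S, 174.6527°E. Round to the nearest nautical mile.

Δλ = 174.6527 − -147.1366 = 321.7893°; wrapped into (−180°, 180°]: -38.2107°.
Δφ = -64.2073 − 49.8542 = -114.0615°.
a = sin²(Δφ/2) + cos φ₁ · cos φ₂ · sin²(Δλ/2) = 0.733912.
c = 2·atan2(√a, √(1−a)) = 2.05762 rad → d = 6371·c ≈ 13109.12 km ≈ 7078.36 nmi.

7078 nmi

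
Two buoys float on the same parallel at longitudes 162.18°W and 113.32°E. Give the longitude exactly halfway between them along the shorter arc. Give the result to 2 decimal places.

Signed shortest Δλ from -162.18° to +113.32° is -84.50°.
Midpoint longitude = -162.18° + (-84.50°)/2 = -162.18° − 42.25° = -204.43°.
Normalise into (−180°, 180°]: +155.57°.
(The naïve average (-162.18 + +113.32)/2 = -24.43° is on the wrong side of the globe.)

155.57°E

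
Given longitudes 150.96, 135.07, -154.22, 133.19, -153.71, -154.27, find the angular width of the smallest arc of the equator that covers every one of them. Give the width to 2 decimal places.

Sort the longitudes: -154.27°, -154.22°, -153.71°, +133.19°, +135.07°, +150.96°.
Eastward gaps between consecutive values (wrapping around): 0.05°, 0.51°, 286.90°, 1.88°, 15.89°, 54.77°.
Largest gap = 286.90° ⇒ minimal covering band is its complement: 360° − 286.90° = 73.10°.
Band runs from +133.19° eastward to -153.71°, crossing the antimeridian.

73.10°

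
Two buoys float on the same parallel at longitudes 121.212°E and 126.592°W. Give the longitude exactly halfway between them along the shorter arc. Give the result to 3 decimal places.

Signed shortest Δλ from +121.212° to -126.592° is +112.196°.
Midpoint longitude = +121.212° + (+112.196°)/2 = +121.212° + 56.098° = +177.310°.
(The naïve average (+121.212 + -126.592)/2 = -2.69° is on the wrong side of the globe.)

177.310°E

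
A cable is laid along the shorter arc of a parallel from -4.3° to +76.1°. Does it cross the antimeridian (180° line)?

Signed shortest Δλ = ((76.1 − -4.3 + 180) mod 360) − 180 = 80.4°.
Going east by 80.4° from -4.3° reaches +76.1° without touching 180°.

No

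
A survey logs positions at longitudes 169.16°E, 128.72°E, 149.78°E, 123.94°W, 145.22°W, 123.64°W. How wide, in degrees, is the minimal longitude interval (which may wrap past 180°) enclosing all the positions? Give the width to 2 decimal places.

Sort the longitudes: -145.22°, -123.94°, -123.64°, +128.72°, +149.78°, +169.16°.
Eastward gaps between consecutive values (wrapping around): 21.28°, 0.30°, 252.36°, 21.06°, 19.38°, 45.62°.
Largest gap = 252.36° ⇒ minimal covering band is its complement: 360° − 252.36° = 107.64°.
Band runs from +128.72° eastward to -123.64°, crossing the antimeridian.

107.64°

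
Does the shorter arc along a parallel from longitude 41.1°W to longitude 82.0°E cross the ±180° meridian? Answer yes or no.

No

Signed shortest Δλ = ((82.0 − -41.1 + 180) mod 360) − 180 = 123.1°.
Going east by 123.1° from -41.1° reaches +82.0° without touching 180°.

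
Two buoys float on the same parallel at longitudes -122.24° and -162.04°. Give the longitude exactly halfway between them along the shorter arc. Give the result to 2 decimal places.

Signed shortest Δλ from -122.24° to -162.04° is -39.80°.
Midpoint longitude = -122.24° + (-39.80°)/2 = -122.24° − 19.90° = -142.14°.

-142.14°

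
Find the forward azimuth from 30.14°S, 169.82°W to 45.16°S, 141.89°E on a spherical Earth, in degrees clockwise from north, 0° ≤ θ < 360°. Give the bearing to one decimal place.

234.3°

Δλ = 141.89 − -169.82 = 311.71°; wrapped into (−180°, 180°]: -48.29°.
θ = atan2( sin Δλ · cos φ₂ , cos φ₁ · sin φ₂ − sin φ₁ · cos φ₂ · cos Δλ )
  = atan2(-0.52639, -0.37764) = -125.656° → normalised to [0°, 360°): 234.344°.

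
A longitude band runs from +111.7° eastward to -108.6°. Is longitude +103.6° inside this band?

No

Band width going east from +111.7° to -108.6°: ((-108.6 − 111.7) mod 360) = 139.7°.
Offset of +103.6° east of the west edge: ((103.6 − 111.7) mod 360) = 351.9°.
351.9° > 139.7° ⇒ outside.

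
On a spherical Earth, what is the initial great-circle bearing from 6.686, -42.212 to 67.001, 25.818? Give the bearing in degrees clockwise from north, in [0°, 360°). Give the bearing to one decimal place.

22.0°

Δλ = 25.818 − -42.212 = 68.030°.
θ = atan2( sin Δλ · cos φ₂ , cos φ₁ · sin φ₂ − sin φ₁ · cos φ₂ · cos Δλ )
  = atan2(0.36234, 0.89723) = 21.991° → normalised to [0°, 360°): 21.991°.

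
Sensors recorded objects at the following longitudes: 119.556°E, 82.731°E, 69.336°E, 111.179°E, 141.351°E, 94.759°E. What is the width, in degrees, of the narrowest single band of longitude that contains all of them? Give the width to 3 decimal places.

72.015°

Sort the longitudes: +69.336°, +82.731°, +94.759°, +111.179°, +119.556°, +141.351°.
Eastward gaps between consecutive values (wrapping around): 13.395°, 12.028°, 16.420°, 8.377°, 21.795°, 287.985°.
Largest gap = 287.985° ⇒ minimal covering band is its complement: 360° − 287.985° = 72.015°.
Band runs from +69.336° eastward to +141.351°.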